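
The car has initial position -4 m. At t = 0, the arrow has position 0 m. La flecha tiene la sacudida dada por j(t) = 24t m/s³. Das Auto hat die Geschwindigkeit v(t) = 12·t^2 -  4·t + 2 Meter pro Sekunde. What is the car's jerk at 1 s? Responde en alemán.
Wir müssen unsere Gleichung für die Geschwindigkeit v(t) = 12·t^2 - 4·t + 2 2-mal ableiten. Die Ableitung von der Geschwindigkeit ergibt die Beschleunigung: a(t) = 24·t - 4. Die Ableitung von der Beschleunigung ergibt den Ruck: j(t) = 24. Aus der Gleichung für den Ruck j(t) = 24, setzen wir t = 1 ein und erhalten j = 24.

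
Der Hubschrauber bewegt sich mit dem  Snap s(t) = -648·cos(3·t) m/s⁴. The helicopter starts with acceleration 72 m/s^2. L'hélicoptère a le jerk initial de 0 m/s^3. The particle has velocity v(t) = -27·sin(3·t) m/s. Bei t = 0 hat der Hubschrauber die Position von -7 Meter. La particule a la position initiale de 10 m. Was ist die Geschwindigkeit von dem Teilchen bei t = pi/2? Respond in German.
Aus der Gleichung für die Geschwindigkeit v(t) = -27·sin(3·t), setzen wir t = pi/2 ein und erhalten v = 27.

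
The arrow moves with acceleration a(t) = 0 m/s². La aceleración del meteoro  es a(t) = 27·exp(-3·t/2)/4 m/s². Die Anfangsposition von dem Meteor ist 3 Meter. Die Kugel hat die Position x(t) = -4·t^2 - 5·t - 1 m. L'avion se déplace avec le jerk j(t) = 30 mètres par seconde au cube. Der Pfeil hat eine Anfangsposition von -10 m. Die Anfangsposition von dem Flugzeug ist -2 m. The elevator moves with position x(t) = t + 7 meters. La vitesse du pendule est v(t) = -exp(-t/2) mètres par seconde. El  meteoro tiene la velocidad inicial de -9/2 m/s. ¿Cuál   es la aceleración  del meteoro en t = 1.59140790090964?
Usando a(t) = 27·exp(-3·t/2)/4 y sustituyendo t = 1.59140790090964, encontramos a = 0.620289269227263.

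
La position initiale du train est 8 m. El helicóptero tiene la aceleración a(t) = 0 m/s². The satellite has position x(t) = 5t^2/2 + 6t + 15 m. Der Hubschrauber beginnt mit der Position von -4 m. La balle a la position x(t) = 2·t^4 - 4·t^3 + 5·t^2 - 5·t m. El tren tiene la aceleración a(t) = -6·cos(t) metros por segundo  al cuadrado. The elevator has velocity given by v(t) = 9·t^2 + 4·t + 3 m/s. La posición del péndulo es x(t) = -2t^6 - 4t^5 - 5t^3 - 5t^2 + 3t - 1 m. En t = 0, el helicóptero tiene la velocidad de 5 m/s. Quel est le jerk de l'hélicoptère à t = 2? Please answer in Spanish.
Debemos derivar nuestra ecuación de la aceleración a(t) = 0 1 vez. Tomando d/dt de a(t), encontramos j(t) = 0. De la ecuación de la sacudida j(t) = 0, sustituimos t = 2 para obtener j = 0.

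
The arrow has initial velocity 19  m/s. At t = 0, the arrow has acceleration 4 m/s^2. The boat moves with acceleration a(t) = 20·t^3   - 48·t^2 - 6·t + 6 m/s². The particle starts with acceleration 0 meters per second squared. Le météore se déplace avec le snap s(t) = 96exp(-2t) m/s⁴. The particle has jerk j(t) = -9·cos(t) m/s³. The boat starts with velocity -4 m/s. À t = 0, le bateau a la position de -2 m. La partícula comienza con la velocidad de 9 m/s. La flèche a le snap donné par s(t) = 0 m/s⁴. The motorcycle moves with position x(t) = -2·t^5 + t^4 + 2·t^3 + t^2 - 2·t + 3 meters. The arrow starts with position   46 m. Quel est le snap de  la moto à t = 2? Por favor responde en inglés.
To solve this, we need to take 4 derivatives of our position equation x(t) = -2·t^5 + t^4 + 2·t^3 + t^2 - 2·t + 3. Taking d/dt of x(t), we find v(t) = -10·t^4 + 4·t^3 + 6·t^2 + 2·t - 2. Differentiating velocity, we get acceleration: a(t) = -40·t^3 + 12·t^2 + 12·t + 2. Differentiating acceleration, we get jerk: j(t) = -120·t^2 + 24·t + 12. The derivative of jerk gives snap: s(t) = 24 - 240·t. Using s(t) = 24 - 240·t and substituting t = 2, we find s = -456.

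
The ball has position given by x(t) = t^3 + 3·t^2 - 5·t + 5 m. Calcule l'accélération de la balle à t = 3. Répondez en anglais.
Starting from position x(t) = t^3 + 3·t^2 - 5·t + 5, we take 2 derivatives. The derivative of position gives velocity: v(t) = 3·t^2 + 6·t - 5. Differentiating velocity, we get acceleration: a(t) = 6·t + 6. From the given acceleration equation a(t) = 6·t + 6, we substitute t = 3 to get a = 24.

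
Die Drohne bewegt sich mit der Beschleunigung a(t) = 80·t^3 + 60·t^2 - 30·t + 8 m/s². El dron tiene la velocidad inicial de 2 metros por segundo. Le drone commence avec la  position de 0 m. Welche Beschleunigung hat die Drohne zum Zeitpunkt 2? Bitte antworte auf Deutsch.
Mit a(t) = 80·t^3 + 60·t^2 - 30·t + 8 und Einsetzen von t = 2, finden wir a = 828.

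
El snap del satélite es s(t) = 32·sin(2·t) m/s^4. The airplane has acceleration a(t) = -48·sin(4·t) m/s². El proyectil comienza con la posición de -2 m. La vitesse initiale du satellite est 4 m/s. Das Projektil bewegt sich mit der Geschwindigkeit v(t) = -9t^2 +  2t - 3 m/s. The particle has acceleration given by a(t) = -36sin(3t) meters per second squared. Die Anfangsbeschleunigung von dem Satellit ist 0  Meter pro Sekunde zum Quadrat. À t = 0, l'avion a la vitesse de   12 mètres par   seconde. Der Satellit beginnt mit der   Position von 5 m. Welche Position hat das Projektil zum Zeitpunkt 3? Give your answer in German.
Wir müssen unsere Gleichung für die Geschwindigkeit v(t) = -9·t^2 + 2·t - 3 1-mal integrieren. Das Integral von der Geschwindigkeit, mit x(0) = -2, ergibt die Position: x(t) = -3·t^3 + t^2 - 3·t - 2. Wir haben die Position x(t) = -3·t^3 + t^2 - 3·t - 2. Durch Einsetzen von t = 3: x(3) = -83.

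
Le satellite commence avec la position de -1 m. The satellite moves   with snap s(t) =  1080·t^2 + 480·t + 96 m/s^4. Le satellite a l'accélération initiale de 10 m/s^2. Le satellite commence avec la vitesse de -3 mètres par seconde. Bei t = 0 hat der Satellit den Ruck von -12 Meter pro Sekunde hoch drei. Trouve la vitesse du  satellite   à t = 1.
Pour résoudre ceci, nous devons prendre 3 primitives de notre équation du snap s(t) = 1080·t^2 + 480·t + 96. L'intégrale du snap, avec j(0) = -12, donne le jerk: j(t) = 360·t^3 + 240·t^2 + 96·t - 12. En prenant ∫j(t)dt et en appliquant a(0) = 10, nous trouvons a(t) = 90·t^4 + 80·t^3 + 48·t^2 - 12·t + 10. La primitive de l'accélération est la vitesse. En utilisant v(0) = -3, nous obtenons v(t) = 18·t^5 + 20·t^4 + 16·t^3 - 6·t^2 + 10·t - 3. En utilisant v(t) = 18·t^5 + 20·t^4 + 16·t^3 - 6·t^2 + 10·t - 3 et en substituant t = 1, nous trouvons v = 55.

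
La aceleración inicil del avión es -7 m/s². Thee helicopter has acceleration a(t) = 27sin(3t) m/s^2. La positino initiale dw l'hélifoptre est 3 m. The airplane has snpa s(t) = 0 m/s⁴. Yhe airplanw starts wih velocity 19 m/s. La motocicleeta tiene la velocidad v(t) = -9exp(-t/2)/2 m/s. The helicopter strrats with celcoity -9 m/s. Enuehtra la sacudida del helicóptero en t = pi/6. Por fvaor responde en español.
Debemos derivar nuestra ecuación de la aceleración a(t) = 27·sin(3·t) 1 vez. La derivada de la aceleración da la sacudida: j(t) = 81·cos(3·t). Tenemos la sacudida j(t) = 81·cos(3·t). Sustituyendo t = pi/6: j(pi/6) = 0.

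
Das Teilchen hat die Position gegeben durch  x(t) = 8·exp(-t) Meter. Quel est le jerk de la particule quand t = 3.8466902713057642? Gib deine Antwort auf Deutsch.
Wir müssen unsere Gleichung für die Position x(t) = 8·exp(-t) 3-mal ableiten. Mit d/dt von x(t) finden wir v(t) = -8·exp(-t). Durch Ableiten von der Geschwindigkeit erhalten wir die Beschleunigung: a(t) = 8·exp(-t). Mit d/dt von a(t) finden wir j(t) = -8·exp(-t). Wir haben den Ruck j(t) = -8·exp(-t). Durch Einsetzen von t = 3.8466902713057642: j(3.8466902713057642) = -0.170802266189731.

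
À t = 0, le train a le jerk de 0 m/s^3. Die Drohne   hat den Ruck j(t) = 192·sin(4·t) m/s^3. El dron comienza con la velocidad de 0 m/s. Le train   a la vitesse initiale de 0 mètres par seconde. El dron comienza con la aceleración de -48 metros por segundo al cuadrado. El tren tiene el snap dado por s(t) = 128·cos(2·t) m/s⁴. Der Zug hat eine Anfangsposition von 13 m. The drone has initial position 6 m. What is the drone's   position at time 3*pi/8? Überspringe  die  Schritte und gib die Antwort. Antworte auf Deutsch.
Bei t = 3*pi/8, x = 3.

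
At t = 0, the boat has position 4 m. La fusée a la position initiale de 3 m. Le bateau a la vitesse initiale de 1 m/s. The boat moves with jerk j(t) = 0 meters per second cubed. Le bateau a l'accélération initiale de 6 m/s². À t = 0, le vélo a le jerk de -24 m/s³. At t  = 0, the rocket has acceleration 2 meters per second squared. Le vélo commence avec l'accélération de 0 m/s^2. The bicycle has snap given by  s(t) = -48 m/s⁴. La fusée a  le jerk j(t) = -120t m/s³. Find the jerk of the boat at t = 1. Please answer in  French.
En utilisant j(t) = 0 et en substituant t = 1, nous trouvons j = 0.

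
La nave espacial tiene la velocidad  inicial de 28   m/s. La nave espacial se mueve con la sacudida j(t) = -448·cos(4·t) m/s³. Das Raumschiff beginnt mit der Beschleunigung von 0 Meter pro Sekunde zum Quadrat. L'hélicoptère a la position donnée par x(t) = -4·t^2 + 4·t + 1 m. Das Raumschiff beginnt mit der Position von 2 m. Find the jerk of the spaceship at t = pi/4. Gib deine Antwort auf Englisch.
We have jerk j(t) = -448·cos(4·t). Substituting t = pi/4: j(pi/4) = 448.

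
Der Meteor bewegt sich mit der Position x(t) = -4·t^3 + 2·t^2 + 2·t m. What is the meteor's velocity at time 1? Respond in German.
Ausgehend von der Position x(t) = -4·t^3 + 2·t^2 + 2·t, nehmen wir 1 Ableitung. Die Ableitung von der Position ergibt die Geschwindigkeit: v(t) = -12·t^2 + 4·t + 2. Wir haben die Geschwindigkeit v(t) = -12·t^2 + 4·t + 2. Durch Einsetzen von t = 1: v(1) = -6.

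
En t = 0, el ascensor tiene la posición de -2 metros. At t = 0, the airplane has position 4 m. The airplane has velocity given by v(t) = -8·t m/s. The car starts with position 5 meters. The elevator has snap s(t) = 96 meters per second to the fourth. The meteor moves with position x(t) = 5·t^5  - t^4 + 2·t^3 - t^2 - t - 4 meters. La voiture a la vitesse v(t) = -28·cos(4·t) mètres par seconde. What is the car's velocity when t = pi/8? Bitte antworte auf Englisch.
Using v(t) = -28·cos(4·t) and substituting t = pi/8, we find v = 0.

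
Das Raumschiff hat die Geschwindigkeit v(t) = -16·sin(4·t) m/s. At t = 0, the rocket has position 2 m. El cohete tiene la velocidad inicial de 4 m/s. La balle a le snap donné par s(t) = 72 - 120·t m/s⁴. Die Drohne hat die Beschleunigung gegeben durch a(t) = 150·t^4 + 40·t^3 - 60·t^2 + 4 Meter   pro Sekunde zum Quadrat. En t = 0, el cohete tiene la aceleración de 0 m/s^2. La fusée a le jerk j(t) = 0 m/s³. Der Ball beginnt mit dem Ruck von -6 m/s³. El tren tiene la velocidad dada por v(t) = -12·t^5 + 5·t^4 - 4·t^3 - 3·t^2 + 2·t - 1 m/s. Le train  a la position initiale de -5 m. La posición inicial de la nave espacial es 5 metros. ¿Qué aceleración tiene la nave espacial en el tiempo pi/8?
Partiendo de la velocidad v(t) = -16·sin(4·t), tomamos 1 derivada. Derivando la velocidad, obtenemos la aceleración: a(t) = -64·cos(4·t). Usando a(t) = -64·cos(4·t) y sustituyendo t = pi/8, encontramos a = 0.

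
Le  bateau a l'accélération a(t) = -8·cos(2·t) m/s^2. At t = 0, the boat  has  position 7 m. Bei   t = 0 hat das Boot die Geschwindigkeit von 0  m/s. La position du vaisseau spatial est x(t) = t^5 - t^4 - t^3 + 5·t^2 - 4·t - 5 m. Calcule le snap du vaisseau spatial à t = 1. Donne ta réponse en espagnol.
Debemos derivar nuestra ecuación de la posición x(t) = t^5 - t^4 - t^3 + 5·t^2 - 4·t - 5 4 veces. Tomando d/dt de x(t), encontramos v(t) = 5·t^4 - 4·t^3 - 3·t^2 + 10·t - 4. Tomando d/dt de v(t), encontramos a(t) = 20·t^3 - 12·t^2 - 6·t + 10. Derivando la aceleración, obtenemos la sacudida: j(t) = 60·t^2 - 24·t - 6. Derivando la sacudida, obtenemos el snap: s(t) = 120·t - 24. Tenemos el snap s(t) = 120·t - 24. Sustituyendo t = 1: s(1) = 96.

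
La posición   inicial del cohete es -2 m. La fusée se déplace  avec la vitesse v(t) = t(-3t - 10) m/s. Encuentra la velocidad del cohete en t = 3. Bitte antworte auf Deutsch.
Mit v(t) = t·(-3·t - 10) und Einsetzen von t = 3, finden wir v = -57.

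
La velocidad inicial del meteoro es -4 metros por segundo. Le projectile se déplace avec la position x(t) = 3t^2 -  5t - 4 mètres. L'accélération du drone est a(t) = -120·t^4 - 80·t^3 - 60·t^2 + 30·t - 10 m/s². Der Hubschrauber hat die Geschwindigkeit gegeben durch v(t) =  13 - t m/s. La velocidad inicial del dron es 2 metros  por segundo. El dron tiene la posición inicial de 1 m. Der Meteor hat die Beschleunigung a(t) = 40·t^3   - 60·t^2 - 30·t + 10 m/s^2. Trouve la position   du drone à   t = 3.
Nous devons trouver la primitive de notre équation de l'accélération a(t) = -120·t^4 - 80·t^3 - 60·t^2 + 30·t - 10 2 fois. La primitive de l'accélération est la vitesse. En utilisant v(0) = 2, nous obtenons v(t) = -24·t^5 - 20·t^4 - 20·t^3 + 15·t^2 - 10·t + 2. La primitive de la vitesse est la position. En utilisant x(0) = 1, nous obtenons x(t) = -4·t^6 - 4·t^5 - 5·t^4 + 5·t^3 - 5·t^2 + 2·t + 1. De l'équation de la position x(t) = -4·t^6 - 4·t^5 - 5·t^4 + 5·t^3 - 5·t^2 + 2·t + 1, nous substituons t = 3 pour obtenir x = -4196.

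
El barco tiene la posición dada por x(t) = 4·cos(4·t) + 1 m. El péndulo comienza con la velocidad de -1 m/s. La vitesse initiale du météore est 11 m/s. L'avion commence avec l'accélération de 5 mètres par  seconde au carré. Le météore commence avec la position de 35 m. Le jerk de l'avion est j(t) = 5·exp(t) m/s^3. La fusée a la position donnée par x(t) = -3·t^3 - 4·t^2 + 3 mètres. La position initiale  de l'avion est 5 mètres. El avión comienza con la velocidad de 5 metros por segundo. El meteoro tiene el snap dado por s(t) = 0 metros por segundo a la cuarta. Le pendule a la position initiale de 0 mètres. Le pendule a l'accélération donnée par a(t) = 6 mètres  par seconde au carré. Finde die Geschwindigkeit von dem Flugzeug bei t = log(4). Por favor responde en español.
Debemos encontrar la antiderivada de nuestra ecuación de la sacudida j(t) = 5·exp(t) 2 veces. Integrando la sacudida y usando la condición inicial a(0) = 5, obtenemos a(t) = 5·exp(t). La integral de la aceleración, con v(0) = 5, da la velocidad: v(t) = 5·exp(t). Usando v(t) = 5·exp(t) y sustituyendo t = log(4), encontramos v = 20.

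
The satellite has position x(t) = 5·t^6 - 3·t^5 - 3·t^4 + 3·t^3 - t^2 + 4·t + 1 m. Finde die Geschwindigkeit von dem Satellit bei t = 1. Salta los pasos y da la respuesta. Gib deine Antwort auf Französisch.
La réponse est 14.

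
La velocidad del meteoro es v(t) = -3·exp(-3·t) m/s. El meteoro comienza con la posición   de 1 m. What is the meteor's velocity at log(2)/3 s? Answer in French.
De l'équation de la vitesse v(t) = -3·exp(-3·t), nous substituons t = log(2)/3 pour obtenir v = -3/2.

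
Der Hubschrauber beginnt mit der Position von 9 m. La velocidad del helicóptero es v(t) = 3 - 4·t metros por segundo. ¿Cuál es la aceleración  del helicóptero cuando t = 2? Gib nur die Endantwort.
En t = 2, a = -4.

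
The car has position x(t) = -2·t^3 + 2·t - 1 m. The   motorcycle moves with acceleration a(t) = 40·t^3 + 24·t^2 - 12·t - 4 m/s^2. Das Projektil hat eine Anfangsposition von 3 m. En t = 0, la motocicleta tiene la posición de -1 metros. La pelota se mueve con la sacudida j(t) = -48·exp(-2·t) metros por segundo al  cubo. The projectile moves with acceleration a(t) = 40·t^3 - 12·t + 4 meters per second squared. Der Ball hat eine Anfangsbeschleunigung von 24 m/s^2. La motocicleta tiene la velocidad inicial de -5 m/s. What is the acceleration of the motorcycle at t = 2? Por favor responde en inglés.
Using a(t) = 40·t^3 + 24·t^2 - 12·t - 4 and substituting t = 2, we find a = 388.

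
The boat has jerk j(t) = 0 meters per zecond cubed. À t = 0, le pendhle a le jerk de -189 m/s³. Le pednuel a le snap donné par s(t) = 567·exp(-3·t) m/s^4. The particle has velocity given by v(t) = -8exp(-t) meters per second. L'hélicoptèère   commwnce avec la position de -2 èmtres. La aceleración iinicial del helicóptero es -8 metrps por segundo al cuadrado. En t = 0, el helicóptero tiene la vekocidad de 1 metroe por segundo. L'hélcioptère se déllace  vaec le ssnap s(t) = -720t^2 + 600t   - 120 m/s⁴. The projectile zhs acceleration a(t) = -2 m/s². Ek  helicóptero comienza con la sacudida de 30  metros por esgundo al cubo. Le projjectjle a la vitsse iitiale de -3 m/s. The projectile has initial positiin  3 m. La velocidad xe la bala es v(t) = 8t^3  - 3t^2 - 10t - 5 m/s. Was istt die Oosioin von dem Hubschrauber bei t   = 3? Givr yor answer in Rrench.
Nous devons intégrer notre équation du snap s(t) = -720·t^2 + 600·t - 120 4 fois. En intégrant le snap et en utilisant la condition initiale j(0) = 30, nous obtenons j(t) = -240·t^3 + 300·t^2 - 120·t + 30. En intégrant le jerk et en utilisant la condition initiale a(0) = -8, nous obtenons a(t) = -60·t^4 + 100·t^3 - 60·t^2 + 30·t - 8. L'intégrale de l'accélération est la vitesse. En utilisant v(0) = 1, nous obtenons v(t) = -12·t^5 + 25·t^4 - 20·t^3 + 15·t^2 - 8·t + 1. En prenant ∫v(t)dt et en appliquant x(0) = -2, nous trouvons x(t) = -2·t^6 + 5·t^5 - 5·t^4 + 5·t^3 - 4·t^2 + t - 2. Nous avons la position x(t) = -2·t^6 + 5·t^5 - 5·t^4 + 5·t^3 - 4·t^2 + t - 2. En substituant t = 3: x(3) = -548.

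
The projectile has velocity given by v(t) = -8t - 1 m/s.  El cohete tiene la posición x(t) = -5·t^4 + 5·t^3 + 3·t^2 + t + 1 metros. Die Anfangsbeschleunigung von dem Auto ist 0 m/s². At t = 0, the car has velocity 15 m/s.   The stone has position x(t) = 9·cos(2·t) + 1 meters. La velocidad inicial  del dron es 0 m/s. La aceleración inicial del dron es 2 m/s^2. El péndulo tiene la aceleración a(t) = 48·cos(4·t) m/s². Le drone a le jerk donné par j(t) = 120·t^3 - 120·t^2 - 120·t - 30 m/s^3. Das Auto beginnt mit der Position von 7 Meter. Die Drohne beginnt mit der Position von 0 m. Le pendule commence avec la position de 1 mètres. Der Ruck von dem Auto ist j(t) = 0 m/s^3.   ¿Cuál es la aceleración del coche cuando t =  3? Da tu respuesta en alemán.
Um dies zu lösen, müssen wir 1 Integral unserer Gleichung für den Ruck j(t) = 0 finden. Das Integral von dem Ruck ist die Beschleunigung. Mit a(0) = 0 erhalten wir a(t) = 0. Aus der Gleichung für die Beschleunigung a(t) = 0, setzen wir t = 3 ein und erhalten a = 0.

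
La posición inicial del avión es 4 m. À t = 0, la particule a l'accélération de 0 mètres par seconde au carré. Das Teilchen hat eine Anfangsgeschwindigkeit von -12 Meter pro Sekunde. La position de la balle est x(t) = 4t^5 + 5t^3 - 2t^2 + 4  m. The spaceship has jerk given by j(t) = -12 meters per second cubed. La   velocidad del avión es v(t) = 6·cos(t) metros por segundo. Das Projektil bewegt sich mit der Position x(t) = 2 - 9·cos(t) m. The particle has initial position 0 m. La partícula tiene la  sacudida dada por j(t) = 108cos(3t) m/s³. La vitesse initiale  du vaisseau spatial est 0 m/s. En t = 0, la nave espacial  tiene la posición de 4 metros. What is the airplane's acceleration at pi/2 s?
Starting from velocity v(t) = 6·cos(t), we take 1 derivative. The derivative of velocity gives acceleration: a(t) = -6·sin(t). From the given acceleration equation a(t) = -6·sin(t), we substitute t = pi/2 to get a = -6.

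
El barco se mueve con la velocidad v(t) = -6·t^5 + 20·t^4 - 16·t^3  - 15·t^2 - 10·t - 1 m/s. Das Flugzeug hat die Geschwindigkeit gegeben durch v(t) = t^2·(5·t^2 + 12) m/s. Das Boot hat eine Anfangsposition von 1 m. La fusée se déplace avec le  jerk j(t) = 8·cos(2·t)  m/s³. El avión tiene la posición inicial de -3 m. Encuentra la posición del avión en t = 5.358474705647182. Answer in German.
Wir müssen unsere Gleichung für die Geschwindigkeit v(t) = t^2·(5·t^2 + 12) 1-mal integrieren. Das Integral von der Geschwindigkeit, mit x(0) = -3, ergibt die Position: x(t) = t^5 + 4·t^3 - 3. Wir haben die Position x(t) = t^5 + 4·t^3 - 3. Durch Einsetzen von t = 5.358474705647182: x(5.358474705647182) = 5030.23563980419.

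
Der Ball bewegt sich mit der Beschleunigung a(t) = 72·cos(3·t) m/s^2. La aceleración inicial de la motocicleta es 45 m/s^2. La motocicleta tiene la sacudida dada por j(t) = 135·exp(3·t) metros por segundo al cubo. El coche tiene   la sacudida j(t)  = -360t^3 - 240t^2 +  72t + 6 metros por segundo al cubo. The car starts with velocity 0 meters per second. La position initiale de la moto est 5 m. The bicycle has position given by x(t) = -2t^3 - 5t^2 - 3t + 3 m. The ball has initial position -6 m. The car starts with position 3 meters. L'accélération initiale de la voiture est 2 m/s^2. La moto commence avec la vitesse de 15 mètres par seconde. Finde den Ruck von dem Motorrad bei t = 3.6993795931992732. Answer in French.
De l'équation du jerk j(t) = 135·exp(3·t), nous substituons t = 3.6993795931992732 pour obtenir j = 8916495.60560699.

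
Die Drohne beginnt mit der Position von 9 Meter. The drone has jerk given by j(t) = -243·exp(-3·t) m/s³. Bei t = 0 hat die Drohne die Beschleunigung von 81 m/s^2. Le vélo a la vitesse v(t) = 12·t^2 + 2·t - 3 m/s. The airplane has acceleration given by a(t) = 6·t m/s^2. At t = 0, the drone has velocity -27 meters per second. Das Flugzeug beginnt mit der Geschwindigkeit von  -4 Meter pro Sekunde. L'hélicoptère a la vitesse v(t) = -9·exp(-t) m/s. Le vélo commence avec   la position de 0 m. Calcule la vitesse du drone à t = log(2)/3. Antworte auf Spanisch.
Debemos encontrar la antiderivada de nuestra ecuación de la sacudida j(t) = -243·exp(-3·t) 2 veces. La antiderivada de la sacudida, con a(0) = 81, da la aceleración: a(t) = 81·exp(-3·t). La integral de la aceleración es la velocidad. Usando v(0) = -27, obtenemos v(t) = -27·exp(-3·t). Usando v(t) = -27·exp(-3·t) y sustituyendo t = log(2)/3, encontramos v = -27/2.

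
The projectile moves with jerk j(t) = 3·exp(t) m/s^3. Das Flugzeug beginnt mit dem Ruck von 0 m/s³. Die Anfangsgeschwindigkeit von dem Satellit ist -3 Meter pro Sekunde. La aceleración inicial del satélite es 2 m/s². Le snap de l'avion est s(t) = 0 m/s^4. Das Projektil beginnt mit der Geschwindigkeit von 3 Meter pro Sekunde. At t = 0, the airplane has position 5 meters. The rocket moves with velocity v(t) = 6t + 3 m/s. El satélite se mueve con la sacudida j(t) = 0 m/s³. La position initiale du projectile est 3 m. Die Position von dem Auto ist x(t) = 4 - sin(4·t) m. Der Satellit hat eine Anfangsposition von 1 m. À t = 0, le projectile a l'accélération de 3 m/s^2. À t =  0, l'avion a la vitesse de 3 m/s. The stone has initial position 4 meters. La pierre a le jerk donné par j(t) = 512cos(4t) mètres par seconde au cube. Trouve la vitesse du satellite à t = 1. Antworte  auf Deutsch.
Um dies zu lösen, müssen wir 2 Stammfunktionen unserer Gleichung für den Ruck j(t) = 0 finden. Mit ∫j(t)dt und Anwendung von a(0) = 2, finden wir a(t) = 2. Die Stammfunktion von der Beschleunigung, mit v(0) = -3, ergibt die Geschwindigkeit: v(t) = 2·t - 3. Aus der Gleichung für die Geschwindigkeit v(t) = 2·t - 3, setzen wir t = 1 ein und erhalten v = -1.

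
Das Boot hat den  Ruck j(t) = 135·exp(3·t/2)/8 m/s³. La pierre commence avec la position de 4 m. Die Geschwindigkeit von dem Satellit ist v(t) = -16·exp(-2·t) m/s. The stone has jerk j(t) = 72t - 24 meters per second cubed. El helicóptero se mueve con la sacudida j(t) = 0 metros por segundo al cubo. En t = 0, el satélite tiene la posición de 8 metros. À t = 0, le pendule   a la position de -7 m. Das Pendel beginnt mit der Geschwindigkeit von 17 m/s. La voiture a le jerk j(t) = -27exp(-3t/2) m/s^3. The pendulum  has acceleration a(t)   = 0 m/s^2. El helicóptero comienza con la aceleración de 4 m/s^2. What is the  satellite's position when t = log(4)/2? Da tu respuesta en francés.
Pour résoudre ceci, nous devons prendre 1 primitive de notre équation de la vitesse v(t) = -16·exp(-2·t). L'intégrale de la vitesse est la position. En utilisant x(0) = 8, nous obtenons x(t) = 8·exp(-2·t). En utilisant x(t) = 8·exp(-2·t) et en substituant t = log(4)/2, nous trouvons x = 2.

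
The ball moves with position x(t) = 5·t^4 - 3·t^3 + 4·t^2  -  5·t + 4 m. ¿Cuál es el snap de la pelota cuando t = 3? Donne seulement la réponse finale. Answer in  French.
La réponse est 120.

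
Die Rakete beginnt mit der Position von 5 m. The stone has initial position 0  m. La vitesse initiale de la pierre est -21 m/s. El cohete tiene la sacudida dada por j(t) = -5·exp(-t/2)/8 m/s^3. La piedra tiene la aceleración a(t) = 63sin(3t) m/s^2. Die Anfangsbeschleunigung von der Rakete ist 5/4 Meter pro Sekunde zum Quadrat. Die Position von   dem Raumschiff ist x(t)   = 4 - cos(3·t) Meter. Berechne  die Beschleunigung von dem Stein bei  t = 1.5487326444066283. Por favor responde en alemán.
Mit a(t) = 63·sin(3·t) und Einsetzen von t = 1.5487326444066283, finden wir a = -62.8620408567180.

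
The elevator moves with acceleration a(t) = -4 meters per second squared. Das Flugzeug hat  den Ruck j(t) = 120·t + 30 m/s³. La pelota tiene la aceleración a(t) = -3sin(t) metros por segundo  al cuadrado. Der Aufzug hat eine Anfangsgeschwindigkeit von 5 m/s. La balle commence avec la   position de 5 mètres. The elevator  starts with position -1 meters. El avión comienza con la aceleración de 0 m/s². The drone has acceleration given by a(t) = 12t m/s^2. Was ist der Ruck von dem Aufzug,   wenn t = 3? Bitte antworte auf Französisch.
Nous devons dériver notre équation de l'accélération a(t) = -4 1 fois. La dérivée de l'accélération donne le jerk: j(t) = 0. De l'équation du jerk j(t) = 0, nous substituons t = 3 pour obtenir j = 0.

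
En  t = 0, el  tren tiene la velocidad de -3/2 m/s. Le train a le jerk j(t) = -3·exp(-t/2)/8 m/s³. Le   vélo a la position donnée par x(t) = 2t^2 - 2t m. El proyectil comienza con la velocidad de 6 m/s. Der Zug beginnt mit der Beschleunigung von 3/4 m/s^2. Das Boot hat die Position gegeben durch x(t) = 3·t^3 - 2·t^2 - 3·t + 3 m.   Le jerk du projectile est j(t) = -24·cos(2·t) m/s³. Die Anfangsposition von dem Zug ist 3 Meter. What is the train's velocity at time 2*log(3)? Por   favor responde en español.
Para resolver esto, necesitamos tomar 2 integrales de nuestra ecuación de la sacudida j(t) = -3·exp(-t/2)/8. La integral de la sacudida es la aceleración. Usando a(0) = 3/4, obtenemos a(t) = 3·exp(-t/2)/4. Tomando ∫a(t)dt y aplicando v(0) = -3/2, encontramos v(t) = -3·exp(-t/2)/2. Usando v(t) = -3·exp(-t/2)/2 y sustituyendo t = 2*log(3), encontramos v = -1/2.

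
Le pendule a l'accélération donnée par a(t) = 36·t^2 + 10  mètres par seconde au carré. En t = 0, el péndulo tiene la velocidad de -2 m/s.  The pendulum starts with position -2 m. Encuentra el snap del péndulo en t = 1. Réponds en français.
En partant de l'accélération a(t) = 36·t^2 + 10, nous prenons 2 dérivées. En prenant d/dt de a(t), nous trouvons j(t) = 72·t. La dérivée du jerk donne le snap: s(t) = 72. En utilisant s(t) = 72 et en substituant t = 1, nous trouvons s = 72.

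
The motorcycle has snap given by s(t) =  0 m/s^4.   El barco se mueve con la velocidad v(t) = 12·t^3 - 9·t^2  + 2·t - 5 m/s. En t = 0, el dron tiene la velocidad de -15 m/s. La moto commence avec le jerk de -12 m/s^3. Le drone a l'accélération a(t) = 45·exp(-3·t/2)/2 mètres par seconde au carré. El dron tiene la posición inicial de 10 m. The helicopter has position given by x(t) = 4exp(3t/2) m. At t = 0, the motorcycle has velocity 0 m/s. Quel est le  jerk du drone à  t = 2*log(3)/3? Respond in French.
En partant de l'accélération a(t) = 45·exp(-3·t/2)/2, nous prenons 1 dérivée. La dérivée de l'accélération donne le jerk: j(t) = -135·exp(-3·t/2)/4. De l'équation du jerk j(t) = -135·exp(-3·t/2)/4, nous substituons t = 2*log(3)/3 pour obtenir j = -45/4.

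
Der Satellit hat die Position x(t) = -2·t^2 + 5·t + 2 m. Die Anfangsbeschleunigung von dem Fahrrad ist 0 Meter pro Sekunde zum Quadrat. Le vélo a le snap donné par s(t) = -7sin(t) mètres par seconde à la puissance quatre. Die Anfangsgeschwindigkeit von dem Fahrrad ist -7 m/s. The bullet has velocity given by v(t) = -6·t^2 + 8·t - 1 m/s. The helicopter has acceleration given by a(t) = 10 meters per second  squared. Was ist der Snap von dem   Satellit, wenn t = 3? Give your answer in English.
Starting from position x(t) = -2·t^2 + 5·t + 2, we take 4 derivatives. Differentiating position, we get velocity: v(t) = 5 - 4·t. Differentiating velocity, we get acceleration: a(t) = -4. Differentiating acceleration, we get jerk: j(t) = 0. Differentiating jerk, we get snap: s(t) = 0. We have snap s(t) = 0. Substituting t = 3: s(3) = 0.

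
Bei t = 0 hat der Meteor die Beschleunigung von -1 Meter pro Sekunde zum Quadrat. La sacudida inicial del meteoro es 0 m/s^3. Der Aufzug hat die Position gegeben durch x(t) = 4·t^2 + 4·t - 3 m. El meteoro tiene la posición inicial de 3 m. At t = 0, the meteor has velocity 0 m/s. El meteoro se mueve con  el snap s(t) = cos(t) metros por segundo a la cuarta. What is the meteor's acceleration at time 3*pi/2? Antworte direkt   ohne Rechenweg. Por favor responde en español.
La aceleración en t = 3*pi/2 es a = 0.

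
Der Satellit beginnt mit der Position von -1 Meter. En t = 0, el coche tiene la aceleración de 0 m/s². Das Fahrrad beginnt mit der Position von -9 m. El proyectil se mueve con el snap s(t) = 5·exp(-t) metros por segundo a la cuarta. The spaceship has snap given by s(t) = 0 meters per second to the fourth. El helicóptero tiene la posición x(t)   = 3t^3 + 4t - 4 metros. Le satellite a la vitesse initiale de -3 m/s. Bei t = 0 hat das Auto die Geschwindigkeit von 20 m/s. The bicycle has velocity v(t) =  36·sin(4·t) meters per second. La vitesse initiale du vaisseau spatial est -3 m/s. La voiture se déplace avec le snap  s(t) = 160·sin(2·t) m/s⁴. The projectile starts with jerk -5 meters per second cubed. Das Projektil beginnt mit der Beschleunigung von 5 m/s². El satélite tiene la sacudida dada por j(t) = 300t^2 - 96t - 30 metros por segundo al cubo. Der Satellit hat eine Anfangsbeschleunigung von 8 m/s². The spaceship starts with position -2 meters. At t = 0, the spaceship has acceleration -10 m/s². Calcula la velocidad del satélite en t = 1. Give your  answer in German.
Ausgehend von dem Ruck j(t) = 300·t^2 - 96·t - 30, nehmen wir 2 Integrale. Mit ∫j(t)dt und Anwendung von a(0) = 8, finden wir a(t) = 100·t^3 - 48·t^2 - 30·t + 8. Durch Integration von der Beschleunigung und Verwendung der Anfangsbedingung v(0) = -3, erhalten wir v(t) = 25·t^4 - 16·t^3 - 15·t^2 + 8·t - 3. Aus der Gleichung für die Geschwindigkeit v(t) = 25·t^4 - 16·t^3 - 15·t^2 + 8·t - 3, setzen wir t = 1 ein und erhalten v = -1.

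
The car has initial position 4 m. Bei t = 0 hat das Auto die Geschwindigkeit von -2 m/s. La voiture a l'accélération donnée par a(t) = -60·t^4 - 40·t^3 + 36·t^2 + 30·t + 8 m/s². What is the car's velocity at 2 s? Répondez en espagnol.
Necesitamos integrar nuestra ecuación de la aceleración a(t) = -60·t^4 - 40·t^3 + 36·t^2 + 30·t + 8 1 vez. La antiderivada de la aceleración es la velocidad. Usando v(0) = -2, obtenemos v(t) = -12·t^5 - 10·t^4 + 12·t^3 + 15·t^2 + 8·t - 2. De la ecuación de la velocidad v(t) = -12·t^5 - 10·t^4 + 12·t^3 + 15·t^2 + 8·t - 2, sustituimos t = 2 para obtener v = -374.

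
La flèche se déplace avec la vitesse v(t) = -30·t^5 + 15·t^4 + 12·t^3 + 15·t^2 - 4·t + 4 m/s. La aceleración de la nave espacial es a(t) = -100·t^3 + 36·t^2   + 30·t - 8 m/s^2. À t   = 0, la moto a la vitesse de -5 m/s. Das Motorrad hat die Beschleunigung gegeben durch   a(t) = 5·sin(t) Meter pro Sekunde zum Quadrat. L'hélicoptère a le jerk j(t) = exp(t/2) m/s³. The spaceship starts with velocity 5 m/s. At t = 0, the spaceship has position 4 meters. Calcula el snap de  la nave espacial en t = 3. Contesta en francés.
En partant de l'accélération a(t) = -100·t^3 + 36·t^2 + 30·t - 8, nous prenons 2 dérivées. La dérivée de l'accélération donne le jerk: j(t) = -300·t^2 + 72·t + 30. La dérivée du jerk donne le snap: s(t) = 72 - 600·t. De l'équation du snap s(t) = 72 - 600·t, nous substituons t = 3 pour obtenir s = -1728.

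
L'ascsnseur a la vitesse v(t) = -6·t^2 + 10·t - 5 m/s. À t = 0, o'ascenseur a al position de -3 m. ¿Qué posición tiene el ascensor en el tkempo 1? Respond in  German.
Um dies zu lösen, müssen wir 1 Integral unserer Gleichung für die Geschwindigkeit v(t) = -6·t^2 + 10·t - 5 finden. Das Integral von der Geschwindigkeit, mit x(0) = -3, ergibt die Position: x(t) = -2·t^3 + 5·t^2 - 5·t - 3. Aus der Gleichung für die Position x(t) = -2·t^3 + 5·t^2 - 5·t - 3, setzen wir t = 1 ein und erhalten x = -5.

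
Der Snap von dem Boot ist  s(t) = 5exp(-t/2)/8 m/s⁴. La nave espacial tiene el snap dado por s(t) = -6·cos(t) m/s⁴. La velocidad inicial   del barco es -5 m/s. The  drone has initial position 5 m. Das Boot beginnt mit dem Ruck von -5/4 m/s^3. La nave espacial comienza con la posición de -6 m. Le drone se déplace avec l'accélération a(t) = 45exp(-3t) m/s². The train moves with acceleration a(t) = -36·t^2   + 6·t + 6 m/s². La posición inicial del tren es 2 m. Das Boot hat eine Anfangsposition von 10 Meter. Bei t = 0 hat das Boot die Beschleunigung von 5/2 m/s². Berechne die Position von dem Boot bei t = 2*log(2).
Ausgehend von dem Snap s(t) = 5·exp(-t/2)/8, nehmen wir 4 Integrale. Durch Integration von dem Snap und Verwendung der Anfangsbedingung j(0) = -5/4, erhalten wir j(t) = -5·exp(-t/2)/4. Mit ∫j(t)dt und Anwendung von a(0) = 5/2, finden wir a(t) = 5·exp(-t/2)/2. Mit ∫a(t)dt und Anwendung von v(0) = -5, finden wir v(t) = -5·exp(-t/2). Durch Integration von der Geschwindigkeit und Verwendung der Anfangsbedingung x(0) = 10, erhalten wir x(t) = 10·exp(-t/2). Mit x(t) = 10·exp(-t/2) und Einsetzen von t = 2*log(2), finden wir x = 5.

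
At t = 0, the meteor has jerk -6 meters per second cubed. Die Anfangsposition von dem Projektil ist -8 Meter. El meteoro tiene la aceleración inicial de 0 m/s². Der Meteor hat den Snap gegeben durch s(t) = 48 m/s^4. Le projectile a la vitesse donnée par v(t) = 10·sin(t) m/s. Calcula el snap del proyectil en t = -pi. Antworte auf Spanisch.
Para resolver esto, necesitamos tomar 3 derivadas de nuestra ecuación de la velocidad v(t) = 10·sin(t). Tomando d/dt de v(t), encontramos a(t) = 10·cos(t). La derivada de la aceleración da la sacudida: j(t) = -10·sin(t). Tomando d/dt de j(t), encontramos s(t) = -10·cos(t). Usando s(t) = -10·cos(t) y sustituyendo t = -pi, encontramos s = 10.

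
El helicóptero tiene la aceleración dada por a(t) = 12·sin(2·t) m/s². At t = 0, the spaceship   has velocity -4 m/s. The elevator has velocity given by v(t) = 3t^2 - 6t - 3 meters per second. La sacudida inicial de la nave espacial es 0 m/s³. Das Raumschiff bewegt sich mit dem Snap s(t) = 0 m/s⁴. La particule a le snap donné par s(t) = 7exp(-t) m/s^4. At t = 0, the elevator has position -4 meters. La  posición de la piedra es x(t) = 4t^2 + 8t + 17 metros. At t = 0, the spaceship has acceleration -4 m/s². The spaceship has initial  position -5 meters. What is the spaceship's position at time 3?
To solve this, we need to take 4 antiderivatives of our snap equation s(t) = 0. Finding the antiderivative of s(t) and using j(0) = 0: j(t) = 0. Taking ∫j(t)dt and applying a(0) = -4, we find a(t) = -4. Integrating acceleration and using the initial condition v(0) = -4, we get v(t) = -4·t - 4. Integrating velocity and using the initial condition x(0) = -5, we get x(t) = -2·t^2 - 4·t - 5. We have position x(t) = -2·t^2 - 4·t - 5. Substituting t = 3: x(3) = -35.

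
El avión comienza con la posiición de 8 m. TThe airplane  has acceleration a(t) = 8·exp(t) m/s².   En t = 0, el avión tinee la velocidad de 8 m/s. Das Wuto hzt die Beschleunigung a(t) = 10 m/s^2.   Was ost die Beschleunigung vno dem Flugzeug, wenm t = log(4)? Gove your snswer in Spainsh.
Usando a(t) = 8·exp(t) y sustituyendo t = log(4), encontramos a = 32.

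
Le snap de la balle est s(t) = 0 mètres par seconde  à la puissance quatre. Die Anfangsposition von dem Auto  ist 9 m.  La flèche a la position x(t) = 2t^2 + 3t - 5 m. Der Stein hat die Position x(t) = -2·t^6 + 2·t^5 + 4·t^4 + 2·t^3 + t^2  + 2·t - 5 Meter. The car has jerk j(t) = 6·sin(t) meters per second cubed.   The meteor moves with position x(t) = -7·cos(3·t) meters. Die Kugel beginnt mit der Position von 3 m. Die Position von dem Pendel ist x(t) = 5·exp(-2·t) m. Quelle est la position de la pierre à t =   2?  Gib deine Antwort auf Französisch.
Nous avons la position x(t) = -2·t^6 + 2·t^5 + 4·t^4 + 2·t^3 + t^2 + 2·t - 5. En substituant t = 2: x(2) = 19.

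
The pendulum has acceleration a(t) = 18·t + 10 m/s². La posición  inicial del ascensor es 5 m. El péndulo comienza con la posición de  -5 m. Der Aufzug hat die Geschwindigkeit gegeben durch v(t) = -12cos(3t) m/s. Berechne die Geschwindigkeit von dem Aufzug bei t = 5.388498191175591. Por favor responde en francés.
Nous avons la vitesse v(t) = -12·cos(3·t). En substituant t = 5.388498191175591: v(5.388498191175591) = 10.7657488578547.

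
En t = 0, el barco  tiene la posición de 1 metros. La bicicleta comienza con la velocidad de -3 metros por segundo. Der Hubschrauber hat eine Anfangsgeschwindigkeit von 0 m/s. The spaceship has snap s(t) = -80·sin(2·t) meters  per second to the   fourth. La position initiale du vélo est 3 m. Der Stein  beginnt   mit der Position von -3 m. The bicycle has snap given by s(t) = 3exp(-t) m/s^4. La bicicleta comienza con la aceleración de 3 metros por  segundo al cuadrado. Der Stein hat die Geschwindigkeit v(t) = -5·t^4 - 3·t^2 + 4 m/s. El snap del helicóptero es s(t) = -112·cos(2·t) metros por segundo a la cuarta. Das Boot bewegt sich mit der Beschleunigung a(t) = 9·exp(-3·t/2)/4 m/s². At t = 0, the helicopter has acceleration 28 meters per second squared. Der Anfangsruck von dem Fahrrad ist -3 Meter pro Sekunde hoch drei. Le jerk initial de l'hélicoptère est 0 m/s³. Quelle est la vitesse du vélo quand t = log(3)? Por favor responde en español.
Partiendo del snap s(t) = 3·exp(-t), tomamos 3 antiderivadas. Tomando ∫s(t)dt y aplicando j(0) = -3, encontramos j(t) = -3·exp(-t). La integral de la sacudida, con a(0) = 3, da la aceleración: a(t) = 3·exp(-t). Tomando ∫a(t)dt y aplicando v(0) = -3, encontramos v(t) = -3·exp(-t). Tenemos la velocidad v(t) = -3·exp(-t). Sustituyendo t = log(3): v(log(3)) = -1.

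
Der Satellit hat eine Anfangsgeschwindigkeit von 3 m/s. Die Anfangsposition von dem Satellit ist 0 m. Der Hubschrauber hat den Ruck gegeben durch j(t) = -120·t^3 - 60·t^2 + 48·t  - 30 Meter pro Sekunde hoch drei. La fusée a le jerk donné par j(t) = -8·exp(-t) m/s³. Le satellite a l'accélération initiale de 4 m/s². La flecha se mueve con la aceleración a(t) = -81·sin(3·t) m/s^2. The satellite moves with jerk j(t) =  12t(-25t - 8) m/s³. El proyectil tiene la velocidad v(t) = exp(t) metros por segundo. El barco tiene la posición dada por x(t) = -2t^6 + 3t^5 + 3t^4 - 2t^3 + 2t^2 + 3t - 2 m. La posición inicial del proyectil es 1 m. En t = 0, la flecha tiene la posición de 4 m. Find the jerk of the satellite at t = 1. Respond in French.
De l'équation du jerk j(t) = 12·t·(-25·t - 8), nous substituons t = 1 pour obtenir j = -396.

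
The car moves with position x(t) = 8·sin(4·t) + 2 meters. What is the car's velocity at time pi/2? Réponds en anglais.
We must differentiate our position equation x(t) = 8·sin(4·t) + 2 1 time. Differentiating position, we get velocity: v(t) = 32·cos(4·t). Using v(t) = 32·cos(4·t) and substituting t = pi/2, we find v = 32.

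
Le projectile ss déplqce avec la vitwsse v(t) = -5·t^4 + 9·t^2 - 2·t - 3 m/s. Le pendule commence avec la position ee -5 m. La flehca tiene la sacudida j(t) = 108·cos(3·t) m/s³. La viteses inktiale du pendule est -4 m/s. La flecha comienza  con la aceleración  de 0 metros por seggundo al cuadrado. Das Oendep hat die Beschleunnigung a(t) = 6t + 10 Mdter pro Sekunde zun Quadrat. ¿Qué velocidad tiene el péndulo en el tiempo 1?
Necesitamos integrar nuestra ecuación de la aceleración a(t) = 6·t + 10 1 vez. Integrando la aceleración y usando la condición inicial v(0) = -4, obtenemos v(t) = 3·t^2 + 10·t - 4. De la ecuación de la velocidad v(t) = 3·t^2 + 10·t - 4, sustituimos t = 1 para obtener v = 9.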